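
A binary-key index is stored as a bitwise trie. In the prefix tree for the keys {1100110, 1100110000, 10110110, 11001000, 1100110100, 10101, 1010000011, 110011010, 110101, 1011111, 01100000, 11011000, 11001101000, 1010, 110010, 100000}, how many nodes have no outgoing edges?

A leaf is a node with no children — equivalently, the end of a word that is not a proper prefix of any other stored word.
Those words: "01100000", "100000", "1010000011", "10101", "10110110", "1011111", "11001000", "1100110000", "11001101000", "110101", "11011000"
Leaf count: 11

11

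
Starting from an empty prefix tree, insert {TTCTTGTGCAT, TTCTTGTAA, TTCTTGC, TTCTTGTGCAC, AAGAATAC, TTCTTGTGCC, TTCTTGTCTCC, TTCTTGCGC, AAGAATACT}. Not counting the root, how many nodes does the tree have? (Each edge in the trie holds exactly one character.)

31

Trie structure (* marks end of a word):
(root)
├─ A
│  └─ A
│     └─ G
│        └─ A
│           └─ A
│              └─ T
│                 └─ A
│                    └─ C *
│                       └─ T *
└─ T
   └─ T
      └─ C
         └─ T
            └─ T
               └─ G
                  ├─ C *
                  │  └─ G
                  │     └─ C *
                  └─ T
                     ├─ A
                     │  └─ A *
                     ├─ C
                     │  └─ T
                     │     └─ C
                     │        └─ C *
                     └─ G
                        └─ C
                           ├─ A
                           │  ├─ C *
                           │  └─ T *
                           └─ C *
Counting every labelled node above: 31.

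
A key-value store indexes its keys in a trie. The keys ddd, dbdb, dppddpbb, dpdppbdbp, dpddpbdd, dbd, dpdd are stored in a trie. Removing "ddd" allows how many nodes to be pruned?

2

Walk "ddd" from the leaf back toward the root, removing each node that no remaining word uses.
The suffix "dd" (2 nodes) is used only by "ddd"; the node for "d" still has the child "b", so pruning stops there.
Nodes removed: 2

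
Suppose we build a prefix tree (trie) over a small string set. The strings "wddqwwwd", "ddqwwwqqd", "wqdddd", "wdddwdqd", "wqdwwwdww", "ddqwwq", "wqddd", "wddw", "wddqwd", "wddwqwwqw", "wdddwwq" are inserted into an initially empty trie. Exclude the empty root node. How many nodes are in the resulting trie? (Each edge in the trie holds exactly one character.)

43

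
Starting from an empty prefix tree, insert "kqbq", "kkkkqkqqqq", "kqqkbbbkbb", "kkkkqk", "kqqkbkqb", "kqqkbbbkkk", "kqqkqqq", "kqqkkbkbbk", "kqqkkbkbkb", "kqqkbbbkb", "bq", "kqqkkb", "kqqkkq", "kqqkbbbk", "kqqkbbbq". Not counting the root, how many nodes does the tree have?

Insert word by word; a character creates a node only if that edge doesn't already exist:
  "kqbq" → 4 new (k, q, b, q)
  "kkkkqkqqqq" → prefix "k" already present; 9 new (k, k, k, q, k, q, q, q, q)
  "kqqkbbbkbb" → prefix "kq" already present; 8 new (q, k, b, b, b, k, b, b)
  "kkkkqk" → prefix "kkkkqk" already present; 0 new (none)
  "kqqkbkqb" → prefix "kqqkb" already present; 3 new (k, q, b)
  "kqqkbbbkkk" → prefix "kqqkbbbk" already present; 2 new (k, k)
  "kqqkqqq" → prefix "kqqk" already present; 3 new (q, q, q)
  "kqqkkbkbbk" → prefix "kqqk" already present; 6 new (k, b, k, b, b, k)
  "kqqkkbkbkb" → prefix "kqqkkbkb" already present; 2 new (k, b)
  "kqqkbbbkb" → prefix "kqqkbbbkb" already present; 0 new (none)
  "bq" → 2 new (b, q)
  "kqqkkb" → prefix "kqqkkb" already present; 0 new (none)
  "kqqkkq" → prefix "kqqkk" already present; 1 new (q)
  "kqqkbbbk" → prefix "kqqkbbbk" already present; 0 new (none)
  "kqqkbbbq" → prefix "kqqkbbb" already present; 1 new (q)
Total nodes = 4 + 9 + 8 + 0 + 3 + 2 + 3 + 6 + 2 + 0 + 2 + 0 + 1 + 0 + 1 = 41

41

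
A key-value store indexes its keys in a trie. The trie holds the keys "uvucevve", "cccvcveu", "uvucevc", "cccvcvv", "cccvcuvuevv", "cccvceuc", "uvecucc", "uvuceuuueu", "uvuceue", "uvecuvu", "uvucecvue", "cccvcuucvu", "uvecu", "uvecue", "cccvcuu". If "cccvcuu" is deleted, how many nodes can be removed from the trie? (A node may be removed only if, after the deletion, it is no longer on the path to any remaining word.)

0

Walk "cccvcuu" from the leaf back toward the root, removing each node that no remaining word uses.
Every node on "cccvcuu" is still needed (e.g. by "cccvcuucvu"), so nothing is freed.
Nodes removed: 0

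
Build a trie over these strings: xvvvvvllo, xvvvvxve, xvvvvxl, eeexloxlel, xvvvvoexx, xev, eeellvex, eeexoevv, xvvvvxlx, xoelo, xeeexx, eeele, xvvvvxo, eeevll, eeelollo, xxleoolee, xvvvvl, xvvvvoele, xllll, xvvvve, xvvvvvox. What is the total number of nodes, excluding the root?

74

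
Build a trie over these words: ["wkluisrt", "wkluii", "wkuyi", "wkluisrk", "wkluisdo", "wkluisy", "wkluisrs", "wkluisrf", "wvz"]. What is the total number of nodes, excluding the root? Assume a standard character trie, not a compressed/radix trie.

Trie structure (* marks end of a word):
(root)
└─ w
   ├─ k
   │  ├─ l
   │  │  └─ u
   │  │     └─ i
   │  │        ├─ i *
   │  │        └─ s
   │  │           ├─ d
   │  │           │  └─ o *
   │  │           ├─ r
   │  │           │  ├─ f *
   │  │           │  ├─ k *
   │  │           │  ├─ s *
   │  │           │  └─ t *
   │  │           └─ y *
   │  └─ u
   │     └─ y
   │        └─ i *
   └─ v
      └─ z *
Counting every labelled node above: 20.

20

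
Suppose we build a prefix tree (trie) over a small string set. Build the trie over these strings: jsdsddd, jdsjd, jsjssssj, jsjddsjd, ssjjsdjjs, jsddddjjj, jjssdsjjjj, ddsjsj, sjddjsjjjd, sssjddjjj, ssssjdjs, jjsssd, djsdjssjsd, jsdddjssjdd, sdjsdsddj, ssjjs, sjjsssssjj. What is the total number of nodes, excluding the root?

Count nodes per top-level branch (shared prefixes stored once):
  'd'-branch (ddsjsj, djsdjssjsd): 15 nodes
  'j'-branch (jdsjd, jjssdsjjjj, jjsssd, jsddddjjj, jsdddjssjdd, jsdsddd, jsjddsjd, jsjssssj): 45 nodes
  's'-branch (sdjsdsddj, sjddjsjjjd, sjjsssssjj, ssjjs, ssjjsdjjs, sssjddjjj, ssssjdjs): 46 nodes
Sum: 106

106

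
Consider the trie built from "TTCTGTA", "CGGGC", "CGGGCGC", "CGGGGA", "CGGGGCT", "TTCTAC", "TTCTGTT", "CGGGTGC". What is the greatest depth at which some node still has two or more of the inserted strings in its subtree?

6

Look for the deepest trie node that still has at least two words in its subtree.
"TTCTGTA" and "TTCTGTT" agree on "TTCTGT" (6 characters) before diverging; nothing deeper is shared.
Longest shared-prefix length: 6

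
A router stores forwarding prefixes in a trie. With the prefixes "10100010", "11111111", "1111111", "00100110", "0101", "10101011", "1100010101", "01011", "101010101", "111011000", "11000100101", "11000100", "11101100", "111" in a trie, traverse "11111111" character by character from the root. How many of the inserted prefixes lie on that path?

3

Traverse "11111111" character by character; count nodes along the way that are marked as word ends.
Prefixes of the query that are stored words: "111", "1111111", "11111111"
Count: 3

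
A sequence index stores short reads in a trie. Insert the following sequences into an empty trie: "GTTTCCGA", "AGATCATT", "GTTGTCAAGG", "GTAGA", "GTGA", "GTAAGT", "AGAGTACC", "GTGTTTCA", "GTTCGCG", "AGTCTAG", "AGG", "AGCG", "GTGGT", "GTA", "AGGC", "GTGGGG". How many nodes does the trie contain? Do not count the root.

Trace insertions, counting only characters that open a new branch:
  "GTTTCCGA" → 8 new (G, T, T, T, C, C, G, A)
  "AGATCATT" → 8 new (A, G, A, T, C, A, T, T)
  "GTTGTCAAGG" → prefix "GTT" already present; 7 new (G, T, C, A, A, G, G)
  "GTAGA" → prefix "GT" already present; 3 new (A, G, A)
  "GTGA" → prefix "GT" already present; 2 new (G, A)
  "GTAAGT" → prefix "GTA" already present; 3 new (A, G, T)
  "AGAGTACC" → prefix "AGA" already present; 5 new (G, T, A, C, C)
  "GTGTTTCA" → prefix "GTG" already present; 5 new (T, T, T, C, A)
  "GTTCGCG" → prefix "GTT" already present; 4 new (C, G, C, G)
  "AGTCTAG" → prefix "AG" already present; 5 new (T, C, T, A, G)
  "AGG" → prefix "AG" already present; 1 new (G)
  "AGCG" → prefix "AG" already present; 2 new (C, G)
  "GTGGT" → prefix "GTG" already present; 2 new (G, T)
  "GTA" → prefix "GTA" already present; 0 new (none)
  "AGGC" → prefix "AGG" already present; 1 new (C)
  "GTGGGG" → prefix "GTGG" already present; 2 new (G, G)
Total nodes = 8 + 8 + 7 + 3 + 2 + 3 + 5 + 5 + 4 + 5 + 1 + 2 + 2 + 0 + 1 + 2 = 58

58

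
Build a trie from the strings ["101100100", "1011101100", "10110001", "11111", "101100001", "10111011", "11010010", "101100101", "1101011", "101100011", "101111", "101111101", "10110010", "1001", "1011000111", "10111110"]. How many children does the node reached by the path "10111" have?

2

The children of the "10111" node are the distinct next characters among strings starting with "10111".
Characters that immediately follow "10111" among the stored strings: {0, 1}.
That node has 2 child edges.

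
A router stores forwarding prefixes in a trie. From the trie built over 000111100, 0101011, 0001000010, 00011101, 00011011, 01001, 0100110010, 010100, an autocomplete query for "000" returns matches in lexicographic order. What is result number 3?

Filter for "000…" and sort: "0001000010", "00011011", "00011101", "000111100"
Position 3: 00011101

00011101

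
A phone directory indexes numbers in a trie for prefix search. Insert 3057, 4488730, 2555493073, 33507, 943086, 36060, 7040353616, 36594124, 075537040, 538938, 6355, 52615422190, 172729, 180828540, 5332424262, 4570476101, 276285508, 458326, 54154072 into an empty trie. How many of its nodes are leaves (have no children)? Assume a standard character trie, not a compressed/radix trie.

Leaves are exactly the stored words that no other stored word extends.
Those words: "075537040", "172729", "180828540", "2555493073", "276285508", "3057", "33507", "36060", "36594124", "4488730", "4570476101", "458326", "52615422190", "5332424262", "538938", "54154072", "6355", "7040353616", "943086"
Leaf count: 19

19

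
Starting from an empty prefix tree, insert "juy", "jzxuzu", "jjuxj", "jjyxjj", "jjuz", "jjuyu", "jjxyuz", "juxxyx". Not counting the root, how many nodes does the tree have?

27

Trie structure (* marks end of a word):
(root)
└─ j
   ├─ j
   │  ├─ u
   │  │  ├─ x
   │  │  │  └─ j *
   │  │  ├─ y
   │  │  │  └─ u *
   │  │  └─ z *
   │  ├─ x
   │  │  └─ y
   │  │     └─ u
   │  │        └─ z *
   │  └─ y
   │     └─ x
   │        └─ j
   │           └─ j *
   ├─ u
   │  ├─ x
   │  │  └─ x
   │  │     └─ y
   │  │        └─ x *
   │  └─ y *
   └─ z
      └─ x
         └─ u
            └─ z
               └─ u *
Counting every labelled node above: 27.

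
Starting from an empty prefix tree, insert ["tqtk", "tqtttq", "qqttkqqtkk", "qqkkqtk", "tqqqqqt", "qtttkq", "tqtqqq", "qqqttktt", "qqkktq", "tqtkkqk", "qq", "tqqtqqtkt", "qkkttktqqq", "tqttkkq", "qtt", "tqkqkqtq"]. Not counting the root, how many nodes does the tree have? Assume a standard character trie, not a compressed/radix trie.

Insert word by word; a character creates a node only if that edge doesn't already exist:
  "tqtk" → 4 new (t, q, t, k)
  "tqtttq" → prefix "tqt" already present; 3 new (t, t, q)
  "qqttkqqtkk" → 10 new (q, q, t, t, k, q, q, t, k, k)
  "qqkkqtk" → prefix "qq" already present; 5 new (k, k, q, t, k)
  "tqqqqqt" → prefix "tq" already present; 5 new (q, q, q, q, t)
  "qtttkq" → prefix "q" already present; 5 new (t, t, t, k, q)
  "tqtqqq" → prefix "tqt" already present; 3 new (q, q, q)
  "qqqttktt" → prefix "qq" already present; 6 new (q, t, t, k, t, t)
  "qqkktq" → prefix "qqkk" already present; 2 new (t, q)
  "tqtkkqk" → prefix "tqtk" already present; 3 new (k, q, k)
  "qq" → prefix "qq" already present; 0 new (none)
  "tqqtqqtkt" → prefix "tqq" already present; 6 new (t, q, q, t, k, t)
  "qkkttktqqq" → prefix "q" already present; 9 new (k, k, t, t, k, t, q, q, q)
  "tqttkkq" → prefix "tqtt" already present; 3 new (k, k, q)
  "qtt" → prefix "qtt" already present; 0 new (none)
  "tqkqkqtq" → prefix "tq" already present; 6 new (k, q, k, q, t, q)
Total nodes = 4 + 3 + 10 + 5 + 5 + 5 + 3 + 6 + 2 + 3 + 0 + 6 + 9 + 3 + 0 + 6 = 70

70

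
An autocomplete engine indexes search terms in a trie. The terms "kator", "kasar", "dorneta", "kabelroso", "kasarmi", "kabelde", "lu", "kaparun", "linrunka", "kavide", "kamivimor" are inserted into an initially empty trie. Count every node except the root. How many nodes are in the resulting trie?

51

Insert word by word; a character creates a node only if that edge doesn't already exist:
  "kator" → 5 new (k, a, t, o, r)
  "kasar" → prefix "ka" already present; 3 new (s, a, r)
  "dorneta" → 7 new (d, o, r, n, e, t, a)
  "kabelroso" → prefix "ka" already present; 7 new (b, e, l, r, o, s, o)
  "kasarmi" → prefix "kasar" already present; 2 new (m, i)
  "kabelde" → prefix "kabel" already present; 2 new (d, e)
  "lu" → 2 new (l, u)
  "kaparun" → prefix "ka" already present; 5 new (p, a, r, u, n)
  "linrunka" → prefix "l" already present; 7 new (i, n, r, u, n, k, a)
  "kavide" → prefix "ka" already present; 4 new (v, i, d, e)
  "kamivimor" → prefix "ka" already present; 7 new (m, i, v, i, m, o, r)
Total nodes = 5 + 3 + 7 + 7 + 2 + 2 + 2 + 5 + 7 + 4 + 7 = 51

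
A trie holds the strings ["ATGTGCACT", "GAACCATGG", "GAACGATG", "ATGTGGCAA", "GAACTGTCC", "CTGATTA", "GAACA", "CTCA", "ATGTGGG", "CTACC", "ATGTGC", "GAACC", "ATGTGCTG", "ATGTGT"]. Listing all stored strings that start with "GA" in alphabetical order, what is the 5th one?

Words with prefix "GA", in lexicographic order: "GAACA", "GAACC", "GAACCATGG", "GAACGATG", "GAACTGTCC"
Position 5: GAACTGTCC

GAACTGTCC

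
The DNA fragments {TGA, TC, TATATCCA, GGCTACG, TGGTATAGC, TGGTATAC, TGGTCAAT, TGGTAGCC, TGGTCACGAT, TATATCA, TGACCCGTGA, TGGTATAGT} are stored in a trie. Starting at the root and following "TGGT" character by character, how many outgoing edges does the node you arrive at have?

Walk "TGGT" from the root, arriving at one node.
Characters that immediately follow "TGGT" among the stored strings: {A, C}.
That node has 2 child edges.

2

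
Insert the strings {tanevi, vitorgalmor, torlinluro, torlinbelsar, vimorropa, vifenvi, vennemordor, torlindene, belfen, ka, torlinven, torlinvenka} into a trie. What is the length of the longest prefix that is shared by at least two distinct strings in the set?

The deepest shared node is where two words last agree before diverging.
e.g. "torlinven" and "torlinvenka" share the prefix "torlinven" of length 9; no pair shares a longer one.
Longest shared-prefix length: 9

9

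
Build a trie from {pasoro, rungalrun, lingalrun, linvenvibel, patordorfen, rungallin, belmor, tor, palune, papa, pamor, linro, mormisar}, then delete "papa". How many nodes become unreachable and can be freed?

Walk "papa" from the leaf back toward the root, removing each node that no remaining word uses.
The suffix "pa" (2 nodes) is used only by "papa"; the node for "pa" still has the child "s", so pruning stops there.
Nodes removed: 2

2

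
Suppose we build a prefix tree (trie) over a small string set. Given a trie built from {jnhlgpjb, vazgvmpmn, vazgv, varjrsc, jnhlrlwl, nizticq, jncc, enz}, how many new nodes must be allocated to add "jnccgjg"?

3

The longest prefix of "jnccgjg" already in the trie is "jncc" (length 4).
New nodes needed: |"jnccgjg"| − 4 = 7 − 4 = 3.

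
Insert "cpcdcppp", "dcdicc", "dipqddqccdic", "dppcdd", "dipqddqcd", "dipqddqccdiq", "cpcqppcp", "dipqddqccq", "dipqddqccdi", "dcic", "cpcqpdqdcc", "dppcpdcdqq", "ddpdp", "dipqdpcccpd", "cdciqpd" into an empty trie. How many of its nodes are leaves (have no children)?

14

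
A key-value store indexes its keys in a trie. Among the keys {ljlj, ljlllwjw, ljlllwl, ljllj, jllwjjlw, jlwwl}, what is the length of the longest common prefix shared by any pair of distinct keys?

6

The deepest shared node is where two words last agree before diverging.
"ljlllwjw" and "ljlllwl" agree on "ljlllw" (6 characters) before diverging; nothing deeper is shared.
Longest shared-prefix length: 6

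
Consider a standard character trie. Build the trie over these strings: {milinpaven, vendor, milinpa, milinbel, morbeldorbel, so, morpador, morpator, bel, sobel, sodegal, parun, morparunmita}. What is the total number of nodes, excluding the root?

63

Trace insertions, counting only characters that open a new branch:
  "milinpaven" → 10 new (m, i, l, i, n, p, a, v, e, n)
  "vendor" → 6 new (v, e, n, d, o, r)
  "milinpa" → prefix "milinpa" already present; 0 new (none)
  "milinbel" → prefix "milin" already present; 3 new (b, e, l)
  "morbeldorbel" → prefix "m" already present; 11 new (o, r, b, e, l, d, o, r, b, e, l)
  "so" → 2 new (s, o)
  "morpador" → prefix "mor" already present; 5 new (p, a, d, o, r)
  "morpator" → prefix "morpa" already present; 3 new (t, o, r)
  "bel" → 3 new (b, e, l)
  "sobel" → prefix "so" already present; 3 new (b, e, l)
  "sodegal" → prefix "so" already present; 5 new (d, e, g, a, l)
  "parun" → 5 new (p, a, r, u, n)
  "morparunmita" → prefix "morpa" already present; 7 new (r, u, n, m, i, t, a)
Total nodes = 10 + 6 + 0 + 3 + 11 + 2 + 5 + 3 + 3 + 3 + 5 + 5 + 7 = 63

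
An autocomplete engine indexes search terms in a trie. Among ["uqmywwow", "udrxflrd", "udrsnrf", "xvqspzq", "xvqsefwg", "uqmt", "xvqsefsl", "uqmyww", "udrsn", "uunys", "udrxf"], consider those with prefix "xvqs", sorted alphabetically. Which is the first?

xvqsefsl

Filter for "xvqs…" and sort: "xvqsefsl", "xvqsefwg", "xvqspzq"
The 1st is xvqsefsl.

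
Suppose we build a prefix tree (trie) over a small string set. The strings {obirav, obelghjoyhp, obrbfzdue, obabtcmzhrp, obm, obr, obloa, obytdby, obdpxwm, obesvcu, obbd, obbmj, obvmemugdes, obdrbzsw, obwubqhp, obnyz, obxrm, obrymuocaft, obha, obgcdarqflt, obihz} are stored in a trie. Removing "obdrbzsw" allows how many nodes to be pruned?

5

Walk "obdrbzsw" from the leaf back toward the root, removing each node that no remaining word uses.
The suffix "rbzsw" (5 nodes) is used only by "obdrbzsw"; the node for "obd" still has the child "p", so pruning stops there.
Nodes removed: 5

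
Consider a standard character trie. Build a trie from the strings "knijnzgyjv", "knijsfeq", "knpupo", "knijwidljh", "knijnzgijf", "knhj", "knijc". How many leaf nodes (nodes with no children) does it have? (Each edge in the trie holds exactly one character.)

7

Leaves are exactly the stored words that no other stored word extends.
Those words: "knhj", "knijc", "knijnzgijf", "knijnzgyjv", "knijsfeq", "knijwidljh", "knpupo"
Leaf count: 7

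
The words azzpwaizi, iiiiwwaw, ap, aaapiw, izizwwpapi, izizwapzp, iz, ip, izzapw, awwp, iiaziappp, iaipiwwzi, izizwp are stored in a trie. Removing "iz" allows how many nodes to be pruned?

0

A node on "iz"'s path can go only if nothing else ends at it or branches off below it.
Every node on "iz" is still needed (e.g. by "izizwwpapi"), so nothing is freed.
Nodes removed: 0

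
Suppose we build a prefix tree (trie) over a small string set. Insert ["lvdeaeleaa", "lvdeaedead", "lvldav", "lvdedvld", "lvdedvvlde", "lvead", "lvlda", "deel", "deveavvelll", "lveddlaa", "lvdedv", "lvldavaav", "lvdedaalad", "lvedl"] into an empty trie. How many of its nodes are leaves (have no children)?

11

A leaf is a node with no children — equivalently, the end of a word that is not a proper prefix of any other stored word.
Those words: "deel", "deveavvelll", "lvdeaedead", "lvdeaeleaa", "lvdedaalad", "lvdedvld", "lvdedvvlde", "lvead", "lveddlaa", "lvedl", "lvldavaav"
Leaf count: 11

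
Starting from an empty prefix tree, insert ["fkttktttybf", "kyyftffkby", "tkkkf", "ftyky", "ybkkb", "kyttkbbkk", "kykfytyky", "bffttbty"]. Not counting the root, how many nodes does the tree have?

Insert word by word; a character creates a node only if that edge doesn't already exist:
  "fkttktttybf" → 11 new (f, k, t, t, k, t, t, t, y, b, f)
  "kyyftffkby" → 10 new (k, y, y, f, t, f, f, k, b, y)
  "tkkkf" → 5 new (t, k, k, k, f)
  "ftyky" → prefix "f" already present; 4 new (t, y, k, y)
  "ybkkb" → 5 new (y, b, k, k, b)
  "kyttkbbkk" → prefix "ky" already present; 7 new (t, t, k, b, b, k, k)
  "kykfytyky" → prefix "ky" already present; 7 new (k, f, y, t, y, k, y)
  "bffttbty" → 8 new (b, f, f, t, t, b, t, y)
Total nodes = 11 + 10 + 5 + 4 + 5 + 7 + 7 + 8 = 57

57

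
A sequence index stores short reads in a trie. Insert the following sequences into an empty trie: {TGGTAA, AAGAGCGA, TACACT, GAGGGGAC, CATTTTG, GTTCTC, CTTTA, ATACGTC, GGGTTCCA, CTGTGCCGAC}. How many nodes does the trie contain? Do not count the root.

64

For each word, the new-node count is its length minus the longest prefix already in the trie:
  "TGGTAA" → 6 new (T, G, G, T, A, A)
  "AAGAGCGA" → 8 new (A, A, G, A, G, C, G, A)
  "TACACT" → prefix "T" already present; 5 new (A, C, A, C, T)
  "GAGGGGAC" → 8 new (G, A, G, G, G, G, A, C)
  "CATTTTG" → 7 new (C, A, T, T, T, T, G)
  "GTTCTC" → prefix "G" already present; 5 new (T, T, C, T, C)
  "CTTTA" → prefix "C" already present; 4 new (T, T, T, A)
  "ATACGTC" → prefix "A" already present; 6 new (T, A, C, G, T, C)
  "GGGTTCCA" → prefix "G" already present; 7 new (G, G, T, T, C, C, A)
  "CTGTGCCGAC" → prefix "CT" already present; 8 new (G, T, G, C, C, G, A, C)
Total nodes = 6 + 8 + 5 + 8 + 7 + 5 + 4 + 6 + 7 + 8 = 64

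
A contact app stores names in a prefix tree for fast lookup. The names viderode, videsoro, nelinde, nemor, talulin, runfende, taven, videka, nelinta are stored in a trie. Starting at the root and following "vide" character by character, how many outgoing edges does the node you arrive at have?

3

The children of the "vide" node are the distinct next characters among strings starting with "vide".
Characters that immediately follow "vide" among the stored strings: {k, r, s}.
That node has 3 child edges.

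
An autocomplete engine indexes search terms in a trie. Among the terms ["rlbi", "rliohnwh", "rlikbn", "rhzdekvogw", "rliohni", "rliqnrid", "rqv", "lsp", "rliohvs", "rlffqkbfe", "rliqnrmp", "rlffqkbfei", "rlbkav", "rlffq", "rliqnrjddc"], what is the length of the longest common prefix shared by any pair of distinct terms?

The deepest shared node is where two words last agree before diverging.
e.g. "rlffqkbfe" and "rlffqkbfei" share the prefix "rlffqkbfe" of length 9; no pair shares a longer one.
Longest shared-prefix length: 9

9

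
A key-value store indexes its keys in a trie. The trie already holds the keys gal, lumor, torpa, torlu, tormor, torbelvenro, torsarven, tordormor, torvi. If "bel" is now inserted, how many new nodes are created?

3

No existing word starts with "b", so every character of "bel" needs a new node.
3 − 0 = 3 new nodes.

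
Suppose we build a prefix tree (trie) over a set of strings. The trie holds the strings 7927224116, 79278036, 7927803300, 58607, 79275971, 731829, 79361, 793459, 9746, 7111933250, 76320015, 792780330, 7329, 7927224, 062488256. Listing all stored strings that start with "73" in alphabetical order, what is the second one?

7329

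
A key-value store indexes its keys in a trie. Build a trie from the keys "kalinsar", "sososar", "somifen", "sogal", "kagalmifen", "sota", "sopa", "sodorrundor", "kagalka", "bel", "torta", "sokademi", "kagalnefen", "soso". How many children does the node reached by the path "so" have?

The children of the "so" node are the distinct next characters among strings starting with "so".
Distinct next characters after "so": d, g, k, m, p, s, t.
That node has 7 child edges.

7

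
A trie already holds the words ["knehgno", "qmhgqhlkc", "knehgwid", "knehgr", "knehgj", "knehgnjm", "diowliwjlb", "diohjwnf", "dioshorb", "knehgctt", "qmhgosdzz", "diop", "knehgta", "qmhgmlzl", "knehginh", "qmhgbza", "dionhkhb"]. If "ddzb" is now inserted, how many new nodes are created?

3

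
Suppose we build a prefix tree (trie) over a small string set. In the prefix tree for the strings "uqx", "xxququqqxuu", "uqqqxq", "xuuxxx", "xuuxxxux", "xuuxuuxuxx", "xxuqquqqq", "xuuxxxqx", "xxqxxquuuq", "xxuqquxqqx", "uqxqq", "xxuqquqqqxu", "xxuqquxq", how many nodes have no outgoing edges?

9

Leaves are exactly the stored words that no other stored word extends.
Those words: "uqqqxq", "uqxqq", "xuuxuuxuxx", "xuuxxxqx", "xuuxxxux", "xxququqqxuu", "xxqxxquuuq", "xxuqquqqqxu", "xxuqquxqqx"
Leaf count: 9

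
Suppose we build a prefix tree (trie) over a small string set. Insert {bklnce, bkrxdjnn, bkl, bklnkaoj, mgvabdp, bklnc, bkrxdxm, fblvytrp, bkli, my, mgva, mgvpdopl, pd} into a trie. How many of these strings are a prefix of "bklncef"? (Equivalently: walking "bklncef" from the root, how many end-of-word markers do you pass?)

Traverse "bklncef" character by character; count nodes along the way that are marked as word ends.
Prefixes of the query that are stored words: "bkl", "bklnc", "bklnce"
Count: 3

3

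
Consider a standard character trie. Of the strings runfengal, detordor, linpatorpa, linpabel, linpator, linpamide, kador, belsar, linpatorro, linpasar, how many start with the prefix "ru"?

Filter for entries beginning with "ru":
Words under "ru": runfengal
Count: 1

1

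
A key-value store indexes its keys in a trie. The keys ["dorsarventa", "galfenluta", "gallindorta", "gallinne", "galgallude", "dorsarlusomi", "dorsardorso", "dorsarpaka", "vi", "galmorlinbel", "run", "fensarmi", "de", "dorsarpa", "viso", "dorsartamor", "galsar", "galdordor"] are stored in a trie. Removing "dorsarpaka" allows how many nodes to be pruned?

A node on "dorsarpaka"'s path can go only if nothing else ends at it or branches off below it.
The suffix "ka" (2 nodes) is used only by "dorsarpaka"; "dorsarpa" is itself a stored word, so pruning stops there.
Nodes removed: 2

2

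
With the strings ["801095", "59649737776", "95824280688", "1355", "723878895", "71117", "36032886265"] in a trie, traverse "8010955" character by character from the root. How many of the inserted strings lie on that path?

Check each prefix of "8010955" against the stored set — each match is an end-marker on the path.
Prefixes of the query that are stored words: "801095"
Count: 1

1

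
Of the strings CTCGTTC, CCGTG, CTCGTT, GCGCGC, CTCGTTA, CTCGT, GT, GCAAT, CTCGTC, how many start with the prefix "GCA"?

1

Filter for entries beginning with "GCA":
Matches: "GCAAT"
Count: 1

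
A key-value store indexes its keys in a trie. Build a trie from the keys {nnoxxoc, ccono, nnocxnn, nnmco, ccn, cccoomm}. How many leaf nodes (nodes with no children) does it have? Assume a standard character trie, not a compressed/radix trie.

Leaves are exactly the stored words that no other stored word extends.
Those words: "cccoomm", "ccn", "ccono", "nnmco", "nnocxnn", "nnoxxoc"
Leaf count: 6

6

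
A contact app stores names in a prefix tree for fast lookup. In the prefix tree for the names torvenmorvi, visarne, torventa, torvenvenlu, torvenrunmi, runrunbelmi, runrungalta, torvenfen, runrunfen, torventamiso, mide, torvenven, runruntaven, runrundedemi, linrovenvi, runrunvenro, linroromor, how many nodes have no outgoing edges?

15

A leaf is a node with no children — equivalently, the end of a word that is not a proper prefix of any other stored word.
Those words: "linroromor", "linrovenvi", "mide", "runrunbelmi", "runrundedemi", "runrunfen", "runrungalta", "runruntaven", "runrunvenro", "torvenfen", "torvenmorvi", "torvenrunmi", "torventamiso", "torvenvenlu", "visarne"
Leaf count: 15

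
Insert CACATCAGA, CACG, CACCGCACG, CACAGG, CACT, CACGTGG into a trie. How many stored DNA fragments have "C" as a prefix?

Walk to "C"; the words in its subtree are exactly those with that prefix.
Words under "C": CACAGG, CACATCAGA, CACCGCACG, CACG, CACGTGG, CACT
Count: 6

6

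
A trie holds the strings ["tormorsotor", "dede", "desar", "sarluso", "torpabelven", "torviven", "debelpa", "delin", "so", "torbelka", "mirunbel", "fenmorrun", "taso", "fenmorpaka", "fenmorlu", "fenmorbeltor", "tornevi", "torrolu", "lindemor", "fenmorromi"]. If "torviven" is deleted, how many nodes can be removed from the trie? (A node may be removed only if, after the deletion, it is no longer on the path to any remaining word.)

5

After clearing the end-marker at "torviven", prune upward until reaching a node still needed by another word.
The suffix "viven" (5 nodes) is used only by "torviven"; the node for "tor" still has the child "m", so pruning stops there.
Nodes removed: 5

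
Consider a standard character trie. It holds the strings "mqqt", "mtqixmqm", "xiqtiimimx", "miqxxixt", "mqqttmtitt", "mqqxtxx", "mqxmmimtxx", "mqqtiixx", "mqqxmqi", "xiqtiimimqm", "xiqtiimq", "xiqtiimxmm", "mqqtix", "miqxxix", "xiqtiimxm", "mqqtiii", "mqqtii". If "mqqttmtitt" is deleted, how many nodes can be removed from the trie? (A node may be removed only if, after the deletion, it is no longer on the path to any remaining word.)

6

A node on "mqqttmtitt"'s path can go only if nothing else ends at it or branches off below it.
The suffix "tmtitt" (6 nodes) is used only by "mqqttmtitt"; the node for "mqqt" still has the child "i", so pruning stops there.
Nodes removed: 6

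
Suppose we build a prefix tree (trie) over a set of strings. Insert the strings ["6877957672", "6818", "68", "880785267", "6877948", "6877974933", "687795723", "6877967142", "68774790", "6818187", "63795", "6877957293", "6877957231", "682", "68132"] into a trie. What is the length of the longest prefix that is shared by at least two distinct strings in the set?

9

Equivalently: take the maximum, over all pairs, of their longest common prefix length.
"687795723" and "6877957231" agree on "687795723" (9 characters) before diverging; nothing deeper is shared.
Longest shared-prefix length: 9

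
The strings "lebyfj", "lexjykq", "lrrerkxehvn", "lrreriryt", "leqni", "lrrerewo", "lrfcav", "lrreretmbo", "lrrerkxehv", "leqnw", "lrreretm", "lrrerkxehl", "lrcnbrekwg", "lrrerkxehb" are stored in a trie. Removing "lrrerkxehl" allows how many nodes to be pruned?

After clearing the end-marker at "lrrerkxehl", prune upward until reaching a node still needed by another word.
The suffix "l" (1 node) is used only by "lrrerkxehl"; the node for "lrrerkxeh" still has the child "v", so pruning stops there.
Nodes removed: 1

1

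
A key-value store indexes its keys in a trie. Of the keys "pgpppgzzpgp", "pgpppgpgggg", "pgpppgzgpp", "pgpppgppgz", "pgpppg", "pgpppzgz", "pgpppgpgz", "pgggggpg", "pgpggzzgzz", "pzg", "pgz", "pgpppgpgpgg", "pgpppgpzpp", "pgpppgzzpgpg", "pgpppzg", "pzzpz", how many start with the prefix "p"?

Filter for entries beginning with "p":
Matches: "pgggggpg", "pgpggzzgzz", "pgpppg", "pgpppgpgggg", "pgpppgpgpgg", "pgpppgpgz", "pgpppgppgz", "pgpppgpzpp", "pgpppgzgpp", "pgpppgzzpgp", "pgpppgzzpgpg", "pgpppzg", "pgpppzgz", "pgz", "pzg", "pzzpz"
Count: 16

16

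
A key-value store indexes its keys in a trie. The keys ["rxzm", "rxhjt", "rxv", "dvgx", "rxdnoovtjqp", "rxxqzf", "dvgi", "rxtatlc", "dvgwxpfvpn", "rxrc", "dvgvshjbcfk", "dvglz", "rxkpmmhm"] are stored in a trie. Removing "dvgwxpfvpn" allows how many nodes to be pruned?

7

A node on "dvgwxpfvpn"'s path can go only if nothing else ends at it or branches off below it.
The suffix "wxpfvpn" (7 nodes) is used only by "dvgwxpfvpn"; the node for "dvg" still has the child "x", so pruning stops there.
Nodes removed: 7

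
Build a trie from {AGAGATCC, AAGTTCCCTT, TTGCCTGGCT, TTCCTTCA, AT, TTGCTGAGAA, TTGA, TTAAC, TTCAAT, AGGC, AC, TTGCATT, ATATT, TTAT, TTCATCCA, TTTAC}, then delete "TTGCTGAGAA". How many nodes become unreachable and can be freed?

6

After clearing the end-marker at "TTGCTGAGAA", prune upward until reaching a node still needed by another word.
The suffix "TGAGAA" (6 nodes) is used only by "TTGCTGAGAA"; the node for "TTGC" still has the child "C", so pruning stops there.
Nodes removed: 6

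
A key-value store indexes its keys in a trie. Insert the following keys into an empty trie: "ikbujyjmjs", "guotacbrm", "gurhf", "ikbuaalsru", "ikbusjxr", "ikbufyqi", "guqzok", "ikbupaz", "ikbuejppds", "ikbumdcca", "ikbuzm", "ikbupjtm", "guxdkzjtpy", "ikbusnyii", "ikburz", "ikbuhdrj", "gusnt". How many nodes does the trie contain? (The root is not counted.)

Insert word by word; a character creates a node only if that edge doesn't already exist:
  "ikbujyjmjs" → 10 new (i, k, b, u, j, y, j, m, j, s)
  "guotacbrm" → 9 new (g, u, o, t, a, c, b, r, m)
  "gurhf" → prefix "gu" already present; 3 new (r, h, f)
  "ikbuaalsru" → prefix "ikbu" already present; 6 new (a, a, l, s, r, u)
  "ikbusjxr" → prefix "ikbu" already present; 4 new (s, j, x, r)
  "ikbufyqi" → prefix "ikbu" already present; 4 new (f, y, q, i)
  "guqzok" → prefix "gu" already present; 4 new (q, z, o, k)
  "ikbupaz" → prefix "ikbu" already present; 3 new (p, a, z)
  "ikbuejppds" → prefix "ikbu" already present; 6 new (e, j, p, p, d, s)
  "ikbumdcca" → prefix "ikbu" already present; 5 new (m, d, c, c, a)
  "ikbuzm" → prefix "ikbu" already present; 2 new (z, m)
  "ikbupjtm" → prefix "ikbup" already present; 3 new (j, t, m)
  "guxdkzjtpy" → prefix "gu" already present; 8 new (x, d, k, z, j, t, p, y)
  "ikbusnyii" → prefix "ikbus" already present; 4 new (n, y, i, i)
  "ikburz" → prefix "ikbu" already present; 2 new (r, z)
  "ikbuhdrj" → prefix "ikbu" already present; 4 new (h, d, r, j)
  "gusnt" → prefix "gu" already present; 3 new (s, n, t)
Total nodes = 10 + 9 + 3 + 6 + 4 + 4 + 4 + 3 + 6 + 5 + 2 + 3 + 8 + 4 + 2 + 4 + 3 = 80

80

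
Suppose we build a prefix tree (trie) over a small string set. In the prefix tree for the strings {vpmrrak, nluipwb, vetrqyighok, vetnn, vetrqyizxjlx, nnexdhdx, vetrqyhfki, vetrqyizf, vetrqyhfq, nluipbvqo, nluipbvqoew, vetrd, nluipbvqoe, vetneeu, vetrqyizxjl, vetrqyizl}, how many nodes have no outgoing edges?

Leaves are exactly the stored words that no other stored word extends.
Those words: "nluipbvqoew", "nluipwb", "nnexdhdx", "vetneeu", "vetnn", "vetrd", "vetrqyhfki", "vetrqyhfq", "vetrqyighok", "vetrqyizf", "vetrqyizl", "vetrqyizxjlx", "vpmrrak"
Leaf count: 13

13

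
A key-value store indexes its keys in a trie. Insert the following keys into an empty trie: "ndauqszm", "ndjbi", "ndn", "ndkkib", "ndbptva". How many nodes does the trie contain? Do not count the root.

21

Trie structure (* marks end of a word):
(root)
└─ n
   └─ d
      ├─ a
      │  └─ u
      │     └─ q
      │        └─ s
      │           └─ z
      │              └─ m *
      ├─ b
      │  └─ p
      │     └─ t
      │        └─ v
      │           └─ a *
      ├─ j
      │  └─ b
      │     └─ i *
      ├─ k
      │  └─ k
      │     └─ i
      │        └─ b *
      └─ n *
Counting every labelled node above: 21.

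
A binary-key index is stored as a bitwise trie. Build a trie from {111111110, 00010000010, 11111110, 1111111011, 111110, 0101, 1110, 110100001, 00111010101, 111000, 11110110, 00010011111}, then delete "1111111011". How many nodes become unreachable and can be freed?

2

After clearing the end-marker at "1111111011", prune upward until reaching a node still needed by another word.
The suffix "11" (2 nodes) is used only by "1111111011"; "11111110" is itself a stored word, so pruning stops there.
Nodes removed: 2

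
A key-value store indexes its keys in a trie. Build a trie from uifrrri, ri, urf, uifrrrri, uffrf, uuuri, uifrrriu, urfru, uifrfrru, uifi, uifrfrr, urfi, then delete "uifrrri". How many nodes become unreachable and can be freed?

A node on "uifrrri"'s path can go only if nothing else ends at it or branches off below it.
Every node on "uifrrri" is still needed (e.g. by "uifrrriu"), so nothing is freed.
Nodes removed: 0

0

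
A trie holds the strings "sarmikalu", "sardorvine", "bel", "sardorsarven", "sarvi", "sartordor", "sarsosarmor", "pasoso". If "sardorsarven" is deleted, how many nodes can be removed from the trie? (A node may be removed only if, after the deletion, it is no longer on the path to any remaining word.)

6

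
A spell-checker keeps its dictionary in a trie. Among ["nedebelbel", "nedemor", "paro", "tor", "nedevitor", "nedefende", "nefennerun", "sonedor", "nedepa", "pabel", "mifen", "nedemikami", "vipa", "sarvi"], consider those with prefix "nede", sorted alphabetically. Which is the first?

Filter for "nede…" and sort: "nedebelbel", "nedefende", "nedemikami", "nedemor", "nedepa", "nedevitor"
Position 1: nedebelbel

nedebelbel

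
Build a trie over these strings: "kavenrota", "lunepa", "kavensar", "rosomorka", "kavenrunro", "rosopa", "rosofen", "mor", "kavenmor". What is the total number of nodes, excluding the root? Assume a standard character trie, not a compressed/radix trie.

Trace insertions, counting only characters that open a new branch:
  "kavenrota" → 9 new (k, a, v, e, n, r, o, t, a)
  "lunepa" → 6 new (l, u, n, e, p, a)
  "kavensar" → prefix "kaven" already present; 3 new (s, a, r)
  "rosomorka" → 9 new (r, o, s, o, m, o, r, k, a)
  "kavenrunro" → prefix "kavenr" already present; 4 new (u, n, r, o)
  "rosopa" → prefix "roso" already present; 2 new (p, a)
  "rosofen" → prefix "roso" already present; 3 new (f, e, n)
  "mor" → 3 new (m, o, r)
  "kavenmor" → prefix "kaven" already present; 3 new (m, o, r)
Total nodes = 9 + 6 + 3 + 9 + 4 + 2 + 3 + 3 + 3 = 42

42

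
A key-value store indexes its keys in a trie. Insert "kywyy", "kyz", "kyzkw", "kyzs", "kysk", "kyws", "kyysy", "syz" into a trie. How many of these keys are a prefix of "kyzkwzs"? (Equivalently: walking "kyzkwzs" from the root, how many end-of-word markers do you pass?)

Walk "kyzkwzs" from the root; an end-of-word marker is hit whenever a stored word is a prefix of "kyzkwzs".
Prefixes of the query that are stored words: "kyz", "kyzkw"
Count: 2

2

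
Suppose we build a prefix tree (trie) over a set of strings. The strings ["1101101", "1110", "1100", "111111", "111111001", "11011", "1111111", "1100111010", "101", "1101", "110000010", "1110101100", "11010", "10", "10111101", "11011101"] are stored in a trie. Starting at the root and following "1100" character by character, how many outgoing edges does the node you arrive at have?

2

Follow the path "1100" to its node, then look at its outgoing edges.
Distinct next characters after "1100": 0, 1.
That node has 2 child edges.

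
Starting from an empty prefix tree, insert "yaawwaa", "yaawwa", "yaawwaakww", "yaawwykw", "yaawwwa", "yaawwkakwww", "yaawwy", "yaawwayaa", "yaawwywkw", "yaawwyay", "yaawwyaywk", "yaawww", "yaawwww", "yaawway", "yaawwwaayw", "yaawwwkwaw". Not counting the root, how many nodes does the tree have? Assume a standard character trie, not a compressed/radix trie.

39

Trace insertions, counting only characters that open a new branch:
  "yaawwaa" → 7 new (y, a, a, w, w, a, a)
  "yaawwa" → prefix "yaawwa" already present; 0 new (none)
  "yaawwaakww" → prefix "yaawwaa" already present; 3 new (k, w, w)
  "yaawwykw" → prefix "yaaww" already present; 3 new (y, k, w)
  "yaawwwa" → prefix "yaaww" already present; 2 new (w, a)
  "yaawwkakwww" → prefix "yaaww" already present; 6 new (k, a, k, w, w, w)
  "yaawwy" → prefix "yaawwy" already present; 0 new (none)
  "yaawwayaa" → prefix "yaawwa" already present; 3 new (y, a, a)
  "yaawwywkw" → prefix "yaawwy" already present; 3 new (w, k, w)
  "yaawwyay" → prefix "yaawwy" already present; 2 new (a, y)
  "yaawwyaywk" → prefix "yaawwyay" already present; 2 new (w, k)
  "yaawww" → prefix "yaawww" already present; 0 new (none)
  "yaawwww" → prefix "yaawww" already present; 1 new (w)
  "yaawway" → prefix "yaawway" already present; 0 new (none)
  "yaawwwaayw" → prefix "yaawwwa" already present; 3 new (a, y, w)
  "yaawwwkwaw" → prefix "yaawww" already present; 4 new (k, w, a, w)
Total nodes = 7 + 0 + 3 + 3 + 2 + 6 + 0 + 3 + 3 + 2 + 2 + 0 + 1 + 0 + 3 + 4 = 39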